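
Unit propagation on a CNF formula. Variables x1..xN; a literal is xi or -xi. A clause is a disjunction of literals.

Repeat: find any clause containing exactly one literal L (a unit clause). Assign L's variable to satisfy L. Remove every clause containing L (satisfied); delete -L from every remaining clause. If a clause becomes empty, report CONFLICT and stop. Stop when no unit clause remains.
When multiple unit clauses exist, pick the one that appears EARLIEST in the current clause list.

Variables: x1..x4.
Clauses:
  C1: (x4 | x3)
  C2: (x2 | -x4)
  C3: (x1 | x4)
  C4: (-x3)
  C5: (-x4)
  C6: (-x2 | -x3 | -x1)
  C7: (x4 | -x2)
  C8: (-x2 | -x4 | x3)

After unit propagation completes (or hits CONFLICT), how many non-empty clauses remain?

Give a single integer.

Answer: 2

Derivation:
unit clause [-3] forces x3=F; simplify:
  drop 3 from [4, 3] -> [4]
  drop 3 from [-2, -4, 3] -> [-2, -4]
  satisfied 2 clause(s); 6 remain; assigned so far: [3]
unit clause [4] forces x4=T; simplify:
  drop -4 from [2, -4] -> [2]
  drop -4 from [-4] -> [] (empty!)
  drop -4 from [-2, -4] -> [-2]
  satisfied 3 clause(s); 3 remain; assigned so far: [3, 4]
CONFLICT (empty clause)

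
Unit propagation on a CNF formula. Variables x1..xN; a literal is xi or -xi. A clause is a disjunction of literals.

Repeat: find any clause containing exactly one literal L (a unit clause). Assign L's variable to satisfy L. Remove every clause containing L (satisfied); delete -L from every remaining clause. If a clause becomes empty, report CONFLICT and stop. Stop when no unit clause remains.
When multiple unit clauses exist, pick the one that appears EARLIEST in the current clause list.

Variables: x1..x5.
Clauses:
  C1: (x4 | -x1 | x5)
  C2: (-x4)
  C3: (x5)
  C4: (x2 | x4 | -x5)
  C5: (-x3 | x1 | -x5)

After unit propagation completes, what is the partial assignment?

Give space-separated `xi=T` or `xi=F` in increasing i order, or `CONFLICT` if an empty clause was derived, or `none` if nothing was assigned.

Answer: x2=T x4=F x5=T

Derivation:
unit clause [-4] forces x4=F; simplify:
  drop 4 from [4, -1, 5] -> [-1, 5]
  drop 4 from [2, 4, -5] -> [2, -5]
  satisfied 1 clause(s); 4 remain; assigned so far: [4]
unit clause [5] forces x5=T; simplify:
  drop -5 from [2, -5] -> [2]
  drop -5 from [-3, 1, -5] -> [-3, 1]
  satisfied 2 clause(s); 2 remain; assigned so far: [4, 5]
unit clause [2] forces x2=T; simplify:
  satisfied 1 clause(s); 1 remain; assigned so far: [2, 4, 5]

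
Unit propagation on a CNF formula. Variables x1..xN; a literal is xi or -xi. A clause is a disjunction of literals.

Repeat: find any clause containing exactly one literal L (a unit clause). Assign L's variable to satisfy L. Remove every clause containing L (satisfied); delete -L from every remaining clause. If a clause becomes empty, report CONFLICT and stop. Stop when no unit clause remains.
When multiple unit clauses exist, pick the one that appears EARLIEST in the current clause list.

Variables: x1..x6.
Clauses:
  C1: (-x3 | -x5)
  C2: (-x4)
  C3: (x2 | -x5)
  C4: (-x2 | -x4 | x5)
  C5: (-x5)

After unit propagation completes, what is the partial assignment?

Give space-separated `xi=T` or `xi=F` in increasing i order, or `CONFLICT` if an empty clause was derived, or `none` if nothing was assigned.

Answer: x4=F x5=F

Derivation:
unit clause [-4] forces x4=F; simplify:
  satisfied 2 clause(s); 3 remain; assigned so far: [4]
unit clause [-5] forces x5=F; simplify:
  satisfied 3 clause(s); 0 remain; assigned so far: [4, 5]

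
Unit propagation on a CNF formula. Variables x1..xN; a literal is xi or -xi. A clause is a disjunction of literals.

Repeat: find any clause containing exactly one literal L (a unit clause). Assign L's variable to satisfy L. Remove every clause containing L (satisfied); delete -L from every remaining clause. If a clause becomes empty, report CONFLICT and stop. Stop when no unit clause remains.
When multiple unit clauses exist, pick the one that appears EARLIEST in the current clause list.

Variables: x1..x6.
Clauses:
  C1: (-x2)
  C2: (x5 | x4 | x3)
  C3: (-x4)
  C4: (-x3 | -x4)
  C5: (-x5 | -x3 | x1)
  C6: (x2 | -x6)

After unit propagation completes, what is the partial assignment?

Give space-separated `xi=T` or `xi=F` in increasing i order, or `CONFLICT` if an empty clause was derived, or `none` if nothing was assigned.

unit clause [-2] forces x2=F; simplify:
  drop 2 from [2, -6] -> [-6]
  satisfied 1 clause(s); 5 remain; assigned so far: [2]
unit clause [-4] forces x4=F; simplify:
  drop 4 from [5, 4, 3] -> [5, 3]
  satisfied 2 clause(s); 3 remain; assigned so far: [2, 4]
unit clause [-6] forces x6=F; simplify:
  satisfied 1 clause(s); 2 remain; assigned so far: [2, 4, 6]

Answer: x2=F x4=F x6=F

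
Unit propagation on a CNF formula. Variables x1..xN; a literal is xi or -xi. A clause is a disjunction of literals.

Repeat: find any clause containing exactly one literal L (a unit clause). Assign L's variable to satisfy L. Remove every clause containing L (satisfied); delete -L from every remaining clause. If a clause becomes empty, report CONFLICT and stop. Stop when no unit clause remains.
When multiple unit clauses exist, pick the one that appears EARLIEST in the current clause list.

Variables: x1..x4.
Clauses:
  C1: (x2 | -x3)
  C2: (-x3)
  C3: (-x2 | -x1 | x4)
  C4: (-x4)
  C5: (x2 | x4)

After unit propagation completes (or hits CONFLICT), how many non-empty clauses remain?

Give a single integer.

Answer: 0

Derivation:
unit clause [-3] forces x3=F; simplify:
  satisfied 2 clause(s); 3 remain; assigned so far: [3]
unit clause [-4] forces x4=F; simplify:
  drop 4 from [-2, -1, 4] -> [-2, -1]
  drop 4 from [2, 4] -> [2]
  satisfied 1 clause(s); 2 remain; assigned so far: [3, 4]
unit clause [2] forces x2=T; simplify:
  drop -2 from [-2, -1] -> [-1]
  satisfied 1 clause(s); 1 remain; assigned so far: [2, 3, 4]
unit clause [-1] forces x1=F; simplify:
  satisfied 1 clause(s); 0 remain; assigned so far: [1, 2, 3, 4]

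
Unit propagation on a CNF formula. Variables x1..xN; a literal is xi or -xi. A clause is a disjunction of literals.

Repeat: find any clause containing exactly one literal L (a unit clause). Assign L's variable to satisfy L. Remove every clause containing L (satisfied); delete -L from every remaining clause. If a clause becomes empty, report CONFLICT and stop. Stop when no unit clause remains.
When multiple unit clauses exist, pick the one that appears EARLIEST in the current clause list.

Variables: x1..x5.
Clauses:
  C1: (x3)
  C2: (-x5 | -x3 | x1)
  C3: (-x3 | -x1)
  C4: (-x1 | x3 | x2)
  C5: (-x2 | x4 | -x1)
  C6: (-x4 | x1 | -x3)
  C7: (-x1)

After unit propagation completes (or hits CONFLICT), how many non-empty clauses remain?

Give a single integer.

unit clause [3] forces x3=T; simplify:
  drop -3 from [-5, -3, 1] -> [-5, 1]
  drop -3 from [-3, -1] -> [-1]
  drop -3 from [-4, 1, -3] -> [-4, 1]
  satisfied 2 clause(s); 5 remain; assigned so far: [3]
unit clause [-1] forces x1=F; simplify:
  drop 1 from [-5, 1] -> [-5]
  drop 1 from [-4, 1] -> [-4]
  satisfied 3 clause(s); 2 remain; assigned so far: [1, 3]
unit clause [-5] forces x5=F; simplify:
  satisfied 1 clause(s); 1 remain; assigned so far: [1, 3, 5]
unit clause [-4] forces x4=F; simplify:
  satisfied 1 clause(s); 0 remain; assigned so far: [1, 3, 4, 5]

Answer: 0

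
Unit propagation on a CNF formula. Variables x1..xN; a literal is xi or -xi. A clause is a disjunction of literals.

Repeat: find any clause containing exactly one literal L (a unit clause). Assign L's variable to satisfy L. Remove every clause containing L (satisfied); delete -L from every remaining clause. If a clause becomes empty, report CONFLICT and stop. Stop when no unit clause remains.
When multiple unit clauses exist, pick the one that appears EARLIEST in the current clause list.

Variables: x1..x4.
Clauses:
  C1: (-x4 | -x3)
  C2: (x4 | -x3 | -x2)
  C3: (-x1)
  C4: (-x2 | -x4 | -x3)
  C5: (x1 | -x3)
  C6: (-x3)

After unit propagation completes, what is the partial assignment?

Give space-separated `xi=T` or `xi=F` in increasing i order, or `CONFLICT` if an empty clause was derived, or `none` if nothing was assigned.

unit clause [-1] forces x1=F; simplify:
  drop 1 from [1, -3] -> [-3]
  satisfied 1 clause(s); 5 remain; assigned so far: [1]
unit clause [-3] forces x3=F; simplify:
  satisfied 5 clause(s); 0 remain; assigned so far: [1, 3]

Answer: x1=F x3=F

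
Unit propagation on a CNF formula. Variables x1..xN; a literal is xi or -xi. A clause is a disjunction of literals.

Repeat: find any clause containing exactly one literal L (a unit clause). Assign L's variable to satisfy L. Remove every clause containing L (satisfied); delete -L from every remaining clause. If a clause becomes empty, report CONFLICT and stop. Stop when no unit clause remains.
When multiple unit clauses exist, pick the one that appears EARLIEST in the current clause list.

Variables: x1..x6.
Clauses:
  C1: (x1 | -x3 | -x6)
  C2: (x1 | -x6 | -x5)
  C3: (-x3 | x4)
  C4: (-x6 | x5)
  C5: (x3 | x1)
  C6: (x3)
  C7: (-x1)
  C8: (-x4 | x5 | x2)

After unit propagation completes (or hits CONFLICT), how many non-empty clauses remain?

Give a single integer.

unit clause [3] forces x3=T; simplify:
  drop -3 from [1, -3, -6] -> [1, -6]
  drop -3 from [-3, 4] -> [4]
  satisfied 2 clause(s); 6 remain; assigned so far: [3]
unit clause [4] forces x4=T; simplify:
  drop -4 from [-4, 5, 2] -> [5, 2]
  satisfied 1 clause(s); 5 remain; assigned so far: [3, 4]
unit clause [-1] forces x1=F; simplify:
  drop 1 from [1, -6] -> [-6]
  drop 1 from [1, -6, -5] -> [-6, -5]
  satisfied 1 clause(s); 4 remain; assigned so far: [1, 3, 4]
unit clause [-6] forces x6=F; simplify:
  satisfied 3 clause(s); 1 remain; assigned so far: [1, 3, 4, 6]

Answer: 1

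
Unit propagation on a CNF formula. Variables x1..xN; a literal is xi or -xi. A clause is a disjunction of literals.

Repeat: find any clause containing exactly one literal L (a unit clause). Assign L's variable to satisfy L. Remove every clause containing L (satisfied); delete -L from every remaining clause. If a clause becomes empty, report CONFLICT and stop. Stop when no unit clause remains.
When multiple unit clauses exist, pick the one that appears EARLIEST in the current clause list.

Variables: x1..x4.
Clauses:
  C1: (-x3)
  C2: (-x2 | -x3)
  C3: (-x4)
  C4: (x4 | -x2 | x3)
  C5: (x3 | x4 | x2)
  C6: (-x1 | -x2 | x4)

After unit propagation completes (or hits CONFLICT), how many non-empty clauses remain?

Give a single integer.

unit clause [-3] forces x3=F; simplify:
  drop 3 from [4, -2, 3] -> [4, -2]
  drop 3 from [3, 4, 2] -> [4, 2]
  satisfied 2 clause(s); 4 remain; assigned so far: [3]
unit clause [-4] forces x4=F; simplify:
  drop 4 from [4, -2] -> [-2]
  drop 4 from [4, 2] -> [2]
  drop 4 from [-1, -2, 4] -> [-1, -2]
  satisfied 1 clause(s); 3 remain; assigned so far: [3, 4]
unit clause [-2] forces x2=F; simplify:
  drop 2 from [2] -> [] (empty!)
  satisfied 2 clause(s); 1 remain; assigned so far: [2, 3, 4]
CONFLICT (empty clause)

Answer: 0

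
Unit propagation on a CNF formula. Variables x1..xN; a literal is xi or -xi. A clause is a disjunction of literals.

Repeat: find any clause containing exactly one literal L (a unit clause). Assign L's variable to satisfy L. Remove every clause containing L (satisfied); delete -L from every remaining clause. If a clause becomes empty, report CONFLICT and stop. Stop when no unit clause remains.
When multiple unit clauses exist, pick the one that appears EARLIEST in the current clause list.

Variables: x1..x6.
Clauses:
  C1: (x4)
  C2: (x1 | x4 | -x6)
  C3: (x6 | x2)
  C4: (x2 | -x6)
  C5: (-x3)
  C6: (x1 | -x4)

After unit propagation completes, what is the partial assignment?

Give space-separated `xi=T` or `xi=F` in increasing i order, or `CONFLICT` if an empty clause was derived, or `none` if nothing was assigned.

Answer: x1=T x3=F x4=T

Derivation:
unit clause [4] forces x4=T; simplify:
  drop -4 from [1, -4] -> [1]
  satisfied 2 clause(s); 4 remain; assigned so far: [4]
unit clause [-3] forces x3=F; simplify:
  satisfied 1 clause(s); 3 remain; assigned so far: [3, 4]
unit clause [1] forces x1=T; simplify:
  satisfied 1 clause(s); 2 remain; assigned so far: [1, 3, 4]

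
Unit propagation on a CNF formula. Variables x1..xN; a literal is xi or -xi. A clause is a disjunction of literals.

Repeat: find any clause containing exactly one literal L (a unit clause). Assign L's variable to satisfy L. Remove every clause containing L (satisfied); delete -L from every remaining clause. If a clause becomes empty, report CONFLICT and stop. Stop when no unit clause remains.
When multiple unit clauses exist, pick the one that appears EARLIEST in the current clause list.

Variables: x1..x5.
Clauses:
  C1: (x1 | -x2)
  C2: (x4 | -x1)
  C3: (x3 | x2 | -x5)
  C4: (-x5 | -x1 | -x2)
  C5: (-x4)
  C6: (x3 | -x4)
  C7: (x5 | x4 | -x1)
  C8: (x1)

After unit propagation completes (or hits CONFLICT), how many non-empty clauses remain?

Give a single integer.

unit clause [-4] forces x4=F; simplify:
  drop 4 from [4, -1] -> [-1]
  drop 4 from [5, 4, -1] -> [5, -1]
  satisfied 2 clause(s); 6 remain; assigned so far: [4]
unit clause [-1] forces x1=F; simplify:
  drop 1 from [1, -2] -> [-2]
  drop 1 from [1] -> [] (empty!)
  satisfied 3 clause(s); 3 remain; assigned so far: [1, 4]
CONFLICT (empty clause)

Answer: 2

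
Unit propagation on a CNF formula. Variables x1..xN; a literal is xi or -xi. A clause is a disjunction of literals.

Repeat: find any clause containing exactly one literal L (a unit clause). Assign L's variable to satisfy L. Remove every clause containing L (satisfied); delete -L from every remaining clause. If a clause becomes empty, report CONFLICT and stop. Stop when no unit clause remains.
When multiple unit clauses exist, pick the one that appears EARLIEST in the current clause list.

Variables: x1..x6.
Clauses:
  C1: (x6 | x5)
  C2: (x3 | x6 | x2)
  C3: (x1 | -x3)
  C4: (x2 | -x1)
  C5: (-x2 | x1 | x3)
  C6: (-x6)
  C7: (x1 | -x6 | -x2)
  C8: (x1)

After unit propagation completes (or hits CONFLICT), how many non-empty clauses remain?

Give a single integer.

unit clause [-6] forces x6=F; simplify:
  drop 6 from [6, 5] -> [5]
  drop 6 from [3, 6, 2] -> [3, 2]
  satisfied 2 clause(s); 6 remain; assigned so far: [6]
unit clause [5] forces x5=T; simplify:
  satisfied 1 clause(s); 5 remain; assigned so far: [5, 6]
unit clause [1] forces x1=T; simplify:
  drop -1 from [2, -1] -> [2]
  satisfied 3 clause(s); 2 remain; assigned so far: [1, 5, 6]
unit clause [2] forces x2=T; simplify:
  satisfied 2 clause(s); 0 remain; assigned so far: [1, 2, 5, 6]

Answer: 0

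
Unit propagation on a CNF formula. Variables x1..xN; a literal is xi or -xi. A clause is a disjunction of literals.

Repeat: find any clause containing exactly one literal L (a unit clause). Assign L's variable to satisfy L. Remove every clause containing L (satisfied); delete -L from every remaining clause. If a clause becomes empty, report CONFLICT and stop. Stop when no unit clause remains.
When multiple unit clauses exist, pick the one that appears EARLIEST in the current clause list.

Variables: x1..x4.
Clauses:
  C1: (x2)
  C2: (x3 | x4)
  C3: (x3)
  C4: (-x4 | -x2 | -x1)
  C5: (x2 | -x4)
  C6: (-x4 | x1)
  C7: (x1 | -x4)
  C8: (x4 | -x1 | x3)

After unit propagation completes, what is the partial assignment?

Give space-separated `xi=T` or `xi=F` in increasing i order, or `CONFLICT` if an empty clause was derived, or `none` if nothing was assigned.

Answer: x2=T x3=T

Derivation:
unit clause [2] forces x2=T; simplify:
  drop -2 from [-4, -2, -1] -> [-4, -1]
  satisfied 2 clause(s); 6 remain; assigned so far: [2]
unit clause [3] forces x3=T; simplify:
  satisfied 3 clause(s); 3 remain; assigned so far: [2, 3]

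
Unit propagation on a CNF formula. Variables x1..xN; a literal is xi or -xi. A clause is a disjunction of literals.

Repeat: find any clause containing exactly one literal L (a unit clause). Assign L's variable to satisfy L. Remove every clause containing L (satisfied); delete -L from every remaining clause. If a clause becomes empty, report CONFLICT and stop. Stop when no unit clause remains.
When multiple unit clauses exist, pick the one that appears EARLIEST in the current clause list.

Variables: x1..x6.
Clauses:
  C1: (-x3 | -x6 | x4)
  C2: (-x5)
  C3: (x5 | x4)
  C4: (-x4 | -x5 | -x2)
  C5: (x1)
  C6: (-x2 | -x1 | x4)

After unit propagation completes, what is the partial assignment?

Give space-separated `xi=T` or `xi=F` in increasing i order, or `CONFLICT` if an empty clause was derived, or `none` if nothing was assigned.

Answer: x1=T x4=T x5=F

Derivation:
unit clause [-5] forces x5=F; simplify:
  drop 5 from [5, 4] -> [4]
  satisfied 2 clause(s); 4 remain; assigned so far: [5]
unit clause [4] forces x4=T; simplify:
  satisfied 3 clause(s); 1 remain; assigned so far: [4, 5]
unit clause [1] forces x1=T; simplify:
  satisfied 1 clause(s); 0 remain; assigned so far: [1, 4, 5]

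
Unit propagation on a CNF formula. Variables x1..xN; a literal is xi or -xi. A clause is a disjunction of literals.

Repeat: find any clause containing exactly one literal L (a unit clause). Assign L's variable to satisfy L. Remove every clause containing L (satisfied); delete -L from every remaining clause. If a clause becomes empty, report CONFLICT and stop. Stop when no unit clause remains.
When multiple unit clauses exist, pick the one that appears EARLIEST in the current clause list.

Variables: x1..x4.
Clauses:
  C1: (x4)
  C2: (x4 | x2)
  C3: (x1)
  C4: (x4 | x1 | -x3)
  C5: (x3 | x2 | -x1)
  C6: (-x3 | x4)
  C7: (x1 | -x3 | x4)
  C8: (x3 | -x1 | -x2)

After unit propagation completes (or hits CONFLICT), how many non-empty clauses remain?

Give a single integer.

unit clause [4] forces x4=T; simplify:
  satisfied 5 clause(s); 3 remain; assigned so far: [4]
unit clause [1] forces x1=T; simplify:
  drop -1 from [3, 2, -1] -> [3, 2]
  drop -1 from [3, -1, -2] -> [3, -2]
  satisfied 1 clause(s); 2 remain; assigned so far: [1, 4]

Answer: 2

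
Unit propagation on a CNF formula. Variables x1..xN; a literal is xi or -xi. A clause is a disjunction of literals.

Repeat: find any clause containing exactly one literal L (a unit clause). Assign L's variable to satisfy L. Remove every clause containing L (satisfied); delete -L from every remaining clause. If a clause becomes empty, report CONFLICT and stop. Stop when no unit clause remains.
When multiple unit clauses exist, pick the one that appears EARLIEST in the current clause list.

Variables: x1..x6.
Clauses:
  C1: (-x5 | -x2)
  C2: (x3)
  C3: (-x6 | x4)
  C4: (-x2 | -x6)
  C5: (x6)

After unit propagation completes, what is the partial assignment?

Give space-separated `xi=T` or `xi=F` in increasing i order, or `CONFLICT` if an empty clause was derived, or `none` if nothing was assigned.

Answer: x2=F x3=T x4=T x6=T

Derivation:
unit clause [3] forces x3=T; simplify:
  satisfied 1 clause(s); 4 remain; assigned so far: [3]
unit clause [6] forces x6=T; simplify:
  drop -6 from [-6, 4] -> [4]
  drop -6 from [-2, -6] -> [-2]
  satisfied 1 clause(s); 3 remain; assigned so far: [3, 6]
unit clause [4] forces x4=T; simplify:
  satisfied 1 clause(s); 2 remain; assigned so far: [3, 4, 6]
unit clause [-2] forces x2=F; simplify:
  satisfied 2 clause(s); 0 remain; assigned so far: [2, 3, 4, 6]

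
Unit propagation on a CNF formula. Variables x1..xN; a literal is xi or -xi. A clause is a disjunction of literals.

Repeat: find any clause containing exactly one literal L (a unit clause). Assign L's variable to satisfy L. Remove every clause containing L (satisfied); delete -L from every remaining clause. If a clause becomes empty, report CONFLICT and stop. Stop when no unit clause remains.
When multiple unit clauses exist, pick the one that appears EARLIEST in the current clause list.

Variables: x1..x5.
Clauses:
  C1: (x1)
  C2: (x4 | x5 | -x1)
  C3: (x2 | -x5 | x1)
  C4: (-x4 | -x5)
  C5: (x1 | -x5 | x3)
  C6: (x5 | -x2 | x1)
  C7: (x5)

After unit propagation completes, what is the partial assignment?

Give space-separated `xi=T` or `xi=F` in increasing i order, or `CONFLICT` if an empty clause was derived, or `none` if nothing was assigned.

Answer: x1=T x4=F x5=T

Derivation:
unit clause [1] forces x1=T; simplify:
  drop -1 from [4, 5, -1] -> [4, 5]
  satisfied 4 clause(s); 3 remain; assigned so far: [1]
unit clause [5] forces x5=T; simplify:
  drop -5 from [-4, -5] -> [-4]
  satisfied 2 clause(s); 1 remain; assigned so far: [1, 5]
unit clause [-4] forces x4=F; simplify:
  satisfied 1 clause(s); 0 remain; assigned so far: [1, 4, 5]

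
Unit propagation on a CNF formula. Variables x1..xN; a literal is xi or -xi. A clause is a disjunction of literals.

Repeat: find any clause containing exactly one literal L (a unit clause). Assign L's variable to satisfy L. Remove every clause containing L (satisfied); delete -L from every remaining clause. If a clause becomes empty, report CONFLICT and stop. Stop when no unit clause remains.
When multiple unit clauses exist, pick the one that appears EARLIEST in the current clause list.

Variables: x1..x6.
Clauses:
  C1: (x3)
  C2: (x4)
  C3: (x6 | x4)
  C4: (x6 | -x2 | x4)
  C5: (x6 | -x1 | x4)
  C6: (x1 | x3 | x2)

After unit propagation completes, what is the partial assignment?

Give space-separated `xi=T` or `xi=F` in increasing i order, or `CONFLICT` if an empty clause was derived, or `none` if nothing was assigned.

unit clause [3] forces x3=T; simplify:
  satisfied 2 clause(s); 4 remain; assigned so far: [3]
unit clause [4] forces x4=T; simplify:
  satisfied 4 clause(s); 0 remain; assigned so far: [3, 4]

Answer: x3=T x4=T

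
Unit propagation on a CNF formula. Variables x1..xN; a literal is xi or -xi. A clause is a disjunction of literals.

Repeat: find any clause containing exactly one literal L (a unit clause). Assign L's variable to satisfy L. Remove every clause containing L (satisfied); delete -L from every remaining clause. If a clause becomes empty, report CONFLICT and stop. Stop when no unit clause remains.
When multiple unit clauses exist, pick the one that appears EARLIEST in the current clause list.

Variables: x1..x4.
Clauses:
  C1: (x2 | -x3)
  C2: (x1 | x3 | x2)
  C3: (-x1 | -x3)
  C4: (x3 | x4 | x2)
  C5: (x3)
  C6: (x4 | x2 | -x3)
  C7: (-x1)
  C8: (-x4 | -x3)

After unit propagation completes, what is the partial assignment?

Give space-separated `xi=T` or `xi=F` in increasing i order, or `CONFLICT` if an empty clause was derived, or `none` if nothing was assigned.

unit clause [3] forces x3=T; simplify:
  drop -3 from [2, -3] -> [2]
  drop -3 from [-1, -3] -> [-1]
  drop -3 from [4, 2, -3] -> [4, 2]
  drop -3 from [-4, -3] -> [-4]
  satisfied 3 clause(s); 5 remain; assigned so far: [3]
unit clause [2] forces x2=T; simplify:
  satisfied 2 clause(s); 3 remain; assigned so far: [2, 3]
unit clause [-1] forces x1=F; simplify:
  satisfied 2 clause(s); 1 remain; assigned so far: [1, 2, 3]
unit clause [-4] forces x4=F; simplify:
  satisfied 1 clause(s); 0 remain; assigned so far: [1, 2, 3, 4]

Answer: x1=F x2=T x3=T x4=F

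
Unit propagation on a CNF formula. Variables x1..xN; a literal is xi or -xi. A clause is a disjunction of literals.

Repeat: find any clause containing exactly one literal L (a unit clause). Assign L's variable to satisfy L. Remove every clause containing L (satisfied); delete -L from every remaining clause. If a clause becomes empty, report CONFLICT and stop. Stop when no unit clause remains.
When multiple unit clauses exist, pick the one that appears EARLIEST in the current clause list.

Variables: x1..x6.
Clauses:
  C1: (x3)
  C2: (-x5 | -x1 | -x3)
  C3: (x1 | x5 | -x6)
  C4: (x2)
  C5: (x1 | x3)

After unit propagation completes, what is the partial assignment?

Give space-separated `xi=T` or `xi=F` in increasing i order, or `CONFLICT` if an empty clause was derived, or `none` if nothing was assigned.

unit clause [3] forces x3=T; simplify:
  drop -3 from [-5, -1, -3] -> [-5, -1]
  satisfied 2 clause(s); 3 remain; assigned so far: [3]
unit clause [2] forces x2=T; simplify:
  satisfied 1 clause(s); 2 remain; assigned so far: [2, 3]

Answer: x2=T x3=T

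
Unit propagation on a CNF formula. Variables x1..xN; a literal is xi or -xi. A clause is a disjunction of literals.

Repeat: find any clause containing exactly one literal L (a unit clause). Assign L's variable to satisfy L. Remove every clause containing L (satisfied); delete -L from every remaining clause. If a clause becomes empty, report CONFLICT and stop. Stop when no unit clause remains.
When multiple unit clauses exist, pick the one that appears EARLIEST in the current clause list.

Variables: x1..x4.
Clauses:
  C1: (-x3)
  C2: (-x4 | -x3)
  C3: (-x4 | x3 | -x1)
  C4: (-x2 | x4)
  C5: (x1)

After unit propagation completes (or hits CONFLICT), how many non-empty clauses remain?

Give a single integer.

unit clause [-3] forces x3=F; simplify:
  drop 3 from [-4, 3, -1] -> [-4, -1]
  satisfied 2 clause(s); 3 remain; assigned so far: [3]
unit clause [1] forces x1=T; simplify:
  drop -1 from [-4, -1] -> [-4]
  satisfied 1 clause(s); 2 remain; assigned so far: [1, 3]
unit clause [-4] forces x4=F; simplify:
  drop 4 from [-2, 4] -> [-2]
  satisfied 1 clause(s); 1 remain; assigned so far: [1, 3, 4]
unit clause [-2] forces x2=F; simplify:
  satisfied 1 clause(s); 0 remain; assigned so far: [1, 2, 3, 4]

Answer: 0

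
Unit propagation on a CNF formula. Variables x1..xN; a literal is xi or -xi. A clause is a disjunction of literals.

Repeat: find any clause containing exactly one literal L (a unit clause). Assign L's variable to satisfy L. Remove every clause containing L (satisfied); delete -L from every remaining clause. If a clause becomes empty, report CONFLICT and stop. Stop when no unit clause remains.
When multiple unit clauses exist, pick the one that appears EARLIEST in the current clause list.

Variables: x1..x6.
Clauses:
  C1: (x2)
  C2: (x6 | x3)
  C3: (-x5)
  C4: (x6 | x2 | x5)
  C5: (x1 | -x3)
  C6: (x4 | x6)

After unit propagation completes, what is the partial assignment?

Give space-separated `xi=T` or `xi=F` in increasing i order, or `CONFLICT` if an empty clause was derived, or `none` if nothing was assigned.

unit clause [2] forces x2=T; simplify:
  satisfied 2 clause(s); 4 remain; assigned so far: [2]
unit clause [-5] forces x5=F; simplify:
  satisfied 1 clause(s); 3 remain; assigned so far: [2, 5]

Answer: x2=T x5=F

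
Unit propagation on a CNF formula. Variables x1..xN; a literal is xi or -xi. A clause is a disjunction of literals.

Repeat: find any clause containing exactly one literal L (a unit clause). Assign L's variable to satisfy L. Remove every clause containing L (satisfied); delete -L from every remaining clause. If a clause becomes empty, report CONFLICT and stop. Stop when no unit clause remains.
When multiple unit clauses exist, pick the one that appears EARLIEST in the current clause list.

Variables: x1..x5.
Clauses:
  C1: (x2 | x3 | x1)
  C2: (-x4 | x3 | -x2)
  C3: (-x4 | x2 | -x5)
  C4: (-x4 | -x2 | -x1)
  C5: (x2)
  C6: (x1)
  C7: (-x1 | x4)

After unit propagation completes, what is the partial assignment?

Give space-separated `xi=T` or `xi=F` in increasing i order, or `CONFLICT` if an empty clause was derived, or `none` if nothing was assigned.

Answer: CONFLICT

Derivation:
unit clause [2] forces x2=T; simplify:
  drop -2 from [-4, 3, -2] -> [-4, 3]
  drop -2 from [-4, -2, -1] -> [-4, -1]
  satisfied 3 clause(s); 4 remain; assigned so far: [2]
unit clause [1] forces x1=T; simplify:
  drop -1 from [-4, -1] -> [-4]
  drop -1 from [-1, 4] -> [4]
  satisfied 1 clause(s); 3 remain; assigned so far: [1, 2]
unit clause [-4] forces x4=F; simplify:
  drop 4 from [4] -> [] (empty!)
  satisfied 2 clause(s); 1 remain; assigned so far: [1, 2, 4]
CONFLICT (empty clause)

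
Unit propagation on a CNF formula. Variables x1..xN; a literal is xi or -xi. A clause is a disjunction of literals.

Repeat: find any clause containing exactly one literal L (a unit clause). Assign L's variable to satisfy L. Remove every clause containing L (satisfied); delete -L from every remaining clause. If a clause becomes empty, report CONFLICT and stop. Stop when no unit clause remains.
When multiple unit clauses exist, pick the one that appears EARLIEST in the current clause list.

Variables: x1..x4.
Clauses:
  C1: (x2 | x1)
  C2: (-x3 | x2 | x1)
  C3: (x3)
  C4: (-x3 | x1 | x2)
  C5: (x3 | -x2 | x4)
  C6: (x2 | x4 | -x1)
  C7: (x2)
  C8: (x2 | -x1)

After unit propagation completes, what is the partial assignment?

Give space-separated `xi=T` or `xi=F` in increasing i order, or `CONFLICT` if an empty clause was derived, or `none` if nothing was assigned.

unit clause [3] forces x3=T; simplify:
  drop -3 from [-3, 2, 1] -> [2, 1]
  drop -3 from [-3, 1, 2] -> [1, 2]
  satisfied 2 clause(s); 6 remain; assigned so far: [3]
unit clause [2] forces x2=T; simplify:
  satisfied 6 clause(s); 0 remain; assigned so far: [2, 3]

Answer: x2=T x3=T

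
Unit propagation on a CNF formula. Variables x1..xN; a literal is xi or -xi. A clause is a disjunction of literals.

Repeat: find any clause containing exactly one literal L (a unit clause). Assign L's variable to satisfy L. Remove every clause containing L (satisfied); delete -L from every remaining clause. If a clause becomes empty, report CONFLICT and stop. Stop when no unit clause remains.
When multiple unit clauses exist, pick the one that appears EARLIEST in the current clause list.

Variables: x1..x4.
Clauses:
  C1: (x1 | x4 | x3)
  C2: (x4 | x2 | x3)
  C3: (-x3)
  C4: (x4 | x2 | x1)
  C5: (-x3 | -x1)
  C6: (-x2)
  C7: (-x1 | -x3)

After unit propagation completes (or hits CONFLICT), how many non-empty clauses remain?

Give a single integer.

Answer: 0

Derivation:
unit clause [-3] forces x3=F; simplify:
  drop 3 from [1, 4, 3] -> [1, 4]
  drop 3 from [4, 2, 3] -> [4, 2]
  satisfied 3 clause(s); 4 remain; assigned so far: [3]
unit clause [-2] forces x2=F; simplify:
  drop 2 from [4, 2] -> [4]
  drop 2 from [4, 2, 1] -> [4, 1]
  satisfied 1 clause(s); 3 remain; assigned so far: [2, 3]
unit clause [4] forces x4=T; simplify:
  satisfied 3 clause(s); 0 remain; assigned so far: [2, 3, 4]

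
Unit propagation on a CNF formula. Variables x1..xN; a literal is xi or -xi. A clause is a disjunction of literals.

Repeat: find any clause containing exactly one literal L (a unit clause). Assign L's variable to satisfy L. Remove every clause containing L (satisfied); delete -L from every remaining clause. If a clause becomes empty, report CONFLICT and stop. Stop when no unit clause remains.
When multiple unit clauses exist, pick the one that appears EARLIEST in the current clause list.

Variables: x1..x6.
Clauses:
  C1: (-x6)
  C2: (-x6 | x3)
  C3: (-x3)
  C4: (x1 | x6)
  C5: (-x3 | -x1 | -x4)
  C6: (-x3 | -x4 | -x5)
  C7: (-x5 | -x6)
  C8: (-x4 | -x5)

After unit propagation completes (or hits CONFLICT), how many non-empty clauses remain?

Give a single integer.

Answer: 1

Derivation:
unit clause [-6] forces x6=F; simplify:
  drop 6 from [1, 6] -> [1]
  satisfied 3 clause(s); 5 remain; assigned so far: [6]
unit clause [-3] forces x3=F; simplify:
  satisfied 3 clause(s); 2 remain; assigned so far: [3, 6]
unit clause [1] forces x1=T; simplify:
  satisfied 1 clause(s); 1 remain; assigned so far: [1, 3, 6]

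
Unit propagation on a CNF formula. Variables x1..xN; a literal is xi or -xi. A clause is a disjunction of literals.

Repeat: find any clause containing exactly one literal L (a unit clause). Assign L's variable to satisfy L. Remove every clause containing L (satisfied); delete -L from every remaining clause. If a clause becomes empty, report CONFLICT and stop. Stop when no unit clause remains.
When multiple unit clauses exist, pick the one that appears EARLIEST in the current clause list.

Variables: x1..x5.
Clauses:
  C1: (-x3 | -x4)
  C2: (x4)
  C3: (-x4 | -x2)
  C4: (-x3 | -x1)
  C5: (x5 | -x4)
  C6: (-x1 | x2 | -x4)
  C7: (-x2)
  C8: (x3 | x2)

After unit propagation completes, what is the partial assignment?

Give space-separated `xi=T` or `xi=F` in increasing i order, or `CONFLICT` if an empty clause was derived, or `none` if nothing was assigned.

Answer: CONFLICT

Derivation:
unit clause [4] forces x4=T; simplify:
  drop -4 from [-3, -4] -> [-3]
  drop -4 from [-4, -2] -> [-2]
  drop -4 from [5, -4] -> [5]
  drop -4 from [-1, 2, -4] -> [-1, 2]
  satisfied 1 clause(s); 7 remain; assigned so far: [4]
unit clause [-3] forces x3=F; simplify:
  drop 3 from [3, 2] -> [2]
  satisfied 2 clause(s); 5 remain; assigned so far: [3, 4]
unit clause [-2] forces x2=F; simplify:
  drop 2 from [-1, 2] -> [-1]
  drop 2 from [2] -> [] (empty!)
  satisfied 2 clause(s); 3 remain; assigned so far: [2, 3, 4]
CONFLICT (empty clause)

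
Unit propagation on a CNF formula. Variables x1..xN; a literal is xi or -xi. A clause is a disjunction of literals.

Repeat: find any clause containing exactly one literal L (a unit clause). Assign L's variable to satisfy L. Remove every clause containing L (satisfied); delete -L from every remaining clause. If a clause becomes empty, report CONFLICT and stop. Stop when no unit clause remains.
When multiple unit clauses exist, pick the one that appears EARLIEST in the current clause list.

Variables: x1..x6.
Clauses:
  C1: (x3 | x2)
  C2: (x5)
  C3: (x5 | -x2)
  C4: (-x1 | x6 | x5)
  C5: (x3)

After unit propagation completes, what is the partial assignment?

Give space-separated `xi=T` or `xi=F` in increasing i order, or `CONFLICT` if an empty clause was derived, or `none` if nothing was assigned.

unit clause [5] forces x5=T; simplify:
  satisfied 3 clause(s); 2 remain; assigned so far: [5]
unit clause [3] forces x3=T; simplify:
  satisfied 2 clause(s); 0 remain; assigned so far: [3, 5]

Answer: x3=T x5=T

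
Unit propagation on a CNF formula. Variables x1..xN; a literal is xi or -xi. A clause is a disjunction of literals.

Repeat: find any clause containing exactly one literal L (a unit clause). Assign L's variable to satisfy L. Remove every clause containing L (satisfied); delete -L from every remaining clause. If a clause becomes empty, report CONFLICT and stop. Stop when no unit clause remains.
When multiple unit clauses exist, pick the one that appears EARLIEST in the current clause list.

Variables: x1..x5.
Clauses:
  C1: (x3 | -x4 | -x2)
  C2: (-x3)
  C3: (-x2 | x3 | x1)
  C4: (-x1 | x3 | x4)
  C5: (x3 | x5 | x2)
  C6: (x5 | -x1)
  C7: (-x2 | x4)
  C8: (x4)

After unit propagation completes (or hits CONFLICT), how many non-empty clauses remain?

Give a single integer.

unit clause [-3] forces x3=F; simplify:
  drop 3 from [3, -4, -2] -> [-4, -2]
  drop 3 from [-2, 3, 1] -> [-2, 1]
  drop 3 from [-1, 3, 4] -> [-1, 4]
  drop 3 from [3, 5, 2] -> [5, 2]
  satisfied 1 clause(s); 7 remain; assigned so far: [3]
unit clause [4] forces x4=T; simplify:
  drop -4 from [-4, -2] -> [-2]
  satisfied 3 clause(s); 4 remain; assigned so far: [3, 4]
unit clause [-2] forces x2=F; simplify:
  drop 2 from [5, 2] -> [5]
  satisfied 2 clause(s); 2 remain; assigned so far: [2, 3, 4]
unit clause [5] forces x5=T; simplify:
  satisfied 2 clause(s); 0 remain; assigned so far: [2, 3, 4, 5]

Answer: 0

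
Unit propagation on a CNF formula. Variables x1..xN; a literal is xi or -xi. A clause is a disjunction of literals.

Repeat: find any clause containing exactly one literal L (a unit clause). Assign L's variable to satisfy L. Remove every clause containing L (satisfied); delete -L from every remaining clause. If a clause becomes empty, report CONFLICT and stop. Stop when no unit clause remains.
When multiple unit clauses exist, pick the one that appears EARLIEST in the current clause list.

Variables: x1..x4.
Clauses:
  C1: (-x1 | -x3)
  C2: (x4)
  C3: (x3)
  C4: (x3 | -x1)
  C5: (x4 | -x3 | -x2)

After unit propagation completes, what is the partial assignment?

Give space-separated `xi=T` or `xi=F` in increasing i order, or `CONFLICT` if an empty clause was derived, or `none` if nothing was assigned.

Answer: x1=F x3=T x4=T

Derivation:
unit clause [4] forces x4=T; simplify:
  satisfied 2 clause(s); 3 remain; assigned so far: [4]
unit clause [3] forces x3=T; simplify:
  drop -3 from [-1, -3] -> [-1]
  satisfied 2 clause(s); 1 remain; assigned so far: [3, 4]
unit clause [-1] forces x1=F; simplify:
  satisfied 1 clause(s); 0 remain; assigned so far: [1, 3, 4]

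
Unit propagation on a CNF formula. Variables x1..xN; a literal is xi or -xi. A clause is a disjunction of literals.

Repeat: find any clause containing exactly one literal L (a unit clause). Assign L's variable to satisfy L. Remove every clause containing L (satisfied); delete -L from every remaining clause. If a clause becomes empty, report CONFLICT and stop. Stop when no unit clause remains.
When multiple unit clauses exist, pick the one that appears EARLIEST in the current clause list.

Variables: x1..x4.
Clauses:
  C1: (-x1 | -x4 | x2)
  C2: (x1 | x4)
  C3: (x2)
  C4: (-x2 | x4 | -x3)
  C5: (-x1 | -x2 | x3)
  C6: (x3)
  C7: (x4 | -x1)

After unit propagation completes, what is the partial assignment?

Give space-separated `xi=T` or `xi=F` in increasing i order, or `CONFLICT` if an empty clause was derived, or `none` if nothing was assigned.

Answer: x2=T x3=T x4=T

Derivation:
unit clause [2] forces x2=T; simplify:
  drop -2 from [-2, 4, -3] -> [4, -3]
  drop -2 from [-1, -2, 3] -> [-1, 3]
  satisfied 2 clause(s); 5 remain; assigned so far: [2]
unit clause [3] forces x3=T; simplify:
  drop -3 from [4, -3] -> [4]
  satisfied 2 clause(s); 3 remain; assigned so far: [2, 3]
unit clause [4] forces x4=T; simplify:
  satisfied 3 clause(s); 0 remain; assigned so far: [2, 3, 4]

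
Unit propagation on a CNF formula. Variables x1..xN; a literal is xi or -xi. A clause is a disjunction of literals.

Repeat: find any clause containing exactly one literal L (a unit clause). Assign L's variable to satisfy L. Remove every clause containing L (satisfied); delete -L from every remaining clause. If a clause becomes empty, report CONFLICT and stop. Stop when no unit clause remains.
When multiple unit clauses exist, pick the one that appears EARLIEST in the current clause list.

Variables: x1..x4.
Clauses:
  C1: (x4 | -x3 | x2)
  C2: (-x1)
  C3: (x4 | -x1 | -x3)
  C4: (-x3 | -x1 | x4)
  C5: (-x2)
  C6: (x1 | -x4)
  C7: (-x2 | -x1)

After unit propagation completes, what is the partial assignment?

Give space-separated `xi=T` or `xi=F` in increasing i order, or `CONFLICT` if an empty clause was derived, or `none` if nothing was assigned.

unit clause [-1] forces x1=F; simplify:
  drop 1 from [1, -4] -> [-4]
  satisfied 4 clause(s); 3 remain; assigned so far: [1]
unit clause [-2] forces x2=F; simplify:
  drop 2 from [4, -3, 2] -> [4, -3]
  satisfied 1 clause(s); 2 remain; assigned so far: [1, 2]
unit clause [-4] forces x4=F; simplify:
  drop 4 from [4, -3] -> [-3]
  satisfied 1 clause(s); 1 remain; assigned so far: [1, 2, 4]
unit clause [-3] forces x3=F; simplify:
  satisfied 1 clause(s); 0 remain; assigned so far: [1, 2, 3, 4]

Answer: x1=F x2=F x3=F x4=F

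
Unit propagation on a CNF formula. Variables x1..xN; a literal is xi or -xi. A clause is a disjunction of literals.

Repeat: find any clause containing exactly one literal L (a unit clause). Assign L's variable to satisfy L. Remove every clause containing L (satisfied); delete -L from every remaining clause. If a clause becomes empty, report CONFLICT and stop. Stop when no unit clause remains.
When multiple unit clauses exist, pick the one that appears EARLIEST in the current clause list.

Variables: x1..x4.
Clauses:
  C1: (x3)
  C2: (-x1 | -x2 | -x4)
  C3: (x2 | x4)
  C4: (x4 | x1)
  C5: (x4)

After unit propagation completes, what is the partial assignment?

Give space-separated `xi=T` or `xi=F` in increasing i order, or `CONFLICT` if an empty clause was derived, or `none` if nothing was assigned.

unit clause [3] forces x3=T; simplify:
  satisfied 1 clause(s); 4 remain; assigned so far: [3]
unit clause [4] forces x4=T; simplify:
  drop -4 from [-1, -2, -4] -> [-1, -2]
  satisfied 3 clause(s); 1 remain; assigned so far: [3, 4]

Answer: x3=T x4=T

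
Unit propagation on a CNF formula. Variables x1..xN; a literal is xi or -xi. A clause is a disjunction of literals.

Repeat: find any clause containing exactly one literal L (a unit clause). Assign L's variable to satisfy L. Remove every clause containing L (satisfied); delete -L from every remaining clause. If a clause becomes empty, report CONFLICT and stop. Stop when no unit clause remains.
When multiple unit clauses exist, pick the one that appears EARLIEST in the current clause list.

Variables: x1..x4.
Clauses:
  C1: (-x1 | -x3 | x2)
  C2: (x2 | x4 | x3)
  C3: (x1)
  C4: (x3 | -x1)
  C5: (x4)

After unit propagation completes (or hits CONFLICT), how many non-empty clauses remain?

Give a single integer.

Answer: 0

Derivation:
unit clause [1] forces x1=T; simplify:
  drop -1 from [-1, -3, 2] -> [-3, 2]
  drop -1 from [3, -1] -> [3]
  satisfied 1 clause(s); 4 remain; assigned so far: [1]
unit clause [3] forces x3=T; simplify:
  drop -3 from [-3, 2] -> [2]
  satisfied 2 clause(s); 2 remain; assigned so far: [1, 3]
unit clause [2] forces x2=T; simplify:
  satisfied 1 clause(s); 1 remain; assigned so far: [1, 2, 3]
unit clause [4] forces x4=T; simplify:
  satisfied 1 clause(s); 0 remain; assigned so far: [1, 2, 3, 4]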